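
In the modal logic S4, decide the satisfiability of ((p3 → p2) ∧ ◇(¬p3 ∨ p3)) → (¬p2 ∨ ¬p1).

1. ((p3 → p2) ∧ ◇(¬p3 ∨ p3)) → (¬p2 ∨ ¬p1), 0
2. ¬p2 ∨ ¬p1, 0
3. ¬p1, 0
Accessibility: 0R0

Yes, satisfiable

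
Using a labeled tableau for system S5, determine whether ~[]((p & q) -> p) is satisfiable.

No, unsatisfiable

1. ~[]((p & q) -> p), w0
2. ~((p & q) -> p), w1
3. p & q, w1
4. ~p, w1
5. p, w1
6. q, w1
Accessibility: w0Rw0, w0Rw1, w1Rw0, w1Rw1
Branch closes: p and ~p both at w1.
Every branch closes; the branch above is one of them.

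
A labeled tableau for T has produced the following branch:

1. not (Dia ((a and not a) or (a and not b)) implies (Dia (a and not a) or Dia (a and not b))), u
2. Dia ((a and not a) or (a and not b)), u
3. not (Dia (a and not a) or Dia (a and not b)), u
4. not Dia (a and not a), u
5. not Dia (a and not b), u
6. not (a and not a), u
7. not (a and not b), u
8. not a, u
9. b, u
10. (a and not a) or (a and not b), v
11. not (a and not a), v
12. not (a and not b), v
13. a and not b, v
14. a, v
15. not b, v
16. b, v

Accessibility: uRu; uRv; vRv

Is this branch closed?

Closed

Both b and not b appear at v.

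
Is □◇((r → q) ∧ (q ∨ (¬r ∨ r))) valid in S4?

Invalid (countermodel exists)

Tableau for the negation ¬□◇((r → q) ∧ (q ∨ (¬r ∨ r))):
1. ¬□◇((r → q) ∧ (q ∨ (¬r ∨ r))), w0
2. ¬◇((r → q) ∧ (q ∨ (¬r ∨ r))), w1
3. ¬((r → q) ∧ (q ∨ (¬r ∨ r))), w1
4. ¬(r → q), w1
5. r, w1
6. ¬q, w1
Accessibility: w0Rw0, w0Rw1, w1Rw1
The negation has an open branch (countermodel exists).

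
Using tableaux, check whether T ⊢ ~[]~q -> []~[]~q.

Tableau for the negation ~(~[]~q -> []~[]~q):
1. ~(~[]~q -> []~[]~q), u
2. ~[]~q, u
3. ~[]~[]~q, u
4. q, v
5. []~q, w
6. ~q, w
Accessibility: uRu, uRv, uRw, vRv, wRw
The negation has an open branch (countermodel exists).

Invalid (countermodel exists)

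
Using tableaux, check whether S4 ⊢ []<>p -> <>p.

Yes, valid

Tableau for the negation ~([]<>p -> <>p):
1. ~([]<>p -> <>p), w0
2. []<>p, w0
3. ~<>p, w0
4. <>p, w0
5. ~p, w0
6. p, w1
7. <>p, w1
8. ~p, w1
Accessibility: w0Rw0, w0Rw1, w1Rw1
Branch closes: p and ~p both at w1.
Every branch of the negation's tableau closes; the branch above is one of them.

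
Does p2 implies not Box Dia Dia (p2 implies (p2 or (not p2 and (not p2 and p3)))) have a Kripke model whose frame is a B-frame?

1. p2 implies not Box Dia Dia (p2 implies (p2 or (not p2 and (not p2 and p3)))), w0
2. not p2, w0
Accessibility: w0Rw0

Satisfiable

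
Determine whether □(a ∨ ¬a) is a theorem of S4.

Tableau for the negation ¬□(a ∨ ¬a):
1. ¬□(a ∨ ¬a), w0
2. ¬(a ∨ ¬a), w1
3. ¬a, w1
4. a, w1
Accessibility: w0Rw0, w0Rw1, w1Rw1
Branch closes: a and ¬a both at w1.
All branches of the negation close; one closing branch shown above.

Yes, valid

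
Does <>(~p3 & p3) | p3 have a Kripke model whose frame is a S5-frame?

Yes, satisfiable

1. <>(~p3 & p3) | p3, w0
2. p3, w0
Accessibility: w0Rw0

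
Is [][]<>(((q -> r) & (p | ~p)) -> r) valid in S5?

Tableau for the negation ~[][]<>(((q -> r) & (p | ~p)) -> r):
1. ~[][]<>(((q -> r) & (p | ~p)) -> r), 0
2. ~[]<>(((q -> r) & (p | ~p)) -> r), 1   [~[]-rule on 1: fresh world 1, 0R1]
3. ~<>(((q -> r) & (p | ~p)) -> r), 2   [~[]-rule on 2: fresh world 2, 1R2]
4. ~(((q -> r) & (p | ~p)) -> r), 0   [~<>-rule on 3 via 2R0]
5. (q -> r) & (p | ~p), 0   [~->-rule on 4]
6. ~r, 0   [~->-rule on 4]
7. q -> r, 0   [&-rule on 5]
8. p | ~p, 0   [&-rule on 5]
9. ~(((q -> r) & (p | ~p)) -> r), 1   [~<>-rule on 3 via 2R1]
10. (q -> r) & (p | ~p), 1   [~->-rule on 9]
11. ~r, 1   [~->-rule on 9]
12. q -> r, 1   [&-rule on 10]
13. p | ~p, 1   [&-rule on 10]
14. ~(((q -> r) & (p | ~p)) -> r), 2   [~<>-rule on 3 via 2R2]
15. (q -> r) & (p | ~p), 2   [~->-rule on 14]
16. ~r, 2   [~->-rule on 14]
17. q -> r, 2   [&-rule on 15]
18. p | ~p, 2   [&-rule on 15]
19. ~q, 0   [->-rule on 7 (branches; this branch)]
20. ~p, 0   [|-rule on 8 (branches; this branch)]
21. ~q, 1   [->-rule on 12 (branches; this branch)]
22. ~p, 1   [|-rule on 13 (branches; this branch)]
23. ~q, 2   [->-rule on 17 (branches; this branch)]
24. ~p, 2   [|-rule on 18 (branches; this branch)]
Accessibility: 0R0, 0R1, 0R2, 1R0, 1R1, 1R2, 2R0, 2R1, 2R2
The negation has an open branch (countermodel exists).

No, not valid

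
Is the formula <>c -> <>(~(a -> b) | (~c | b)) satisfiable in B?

Satisfiable (open branch found)

1. <>c -> <>(~(a -> b) | (~c | b)), u
2. <>(~(a -> b) | (~c | b)), u   [->-rule on 1 (branches; this branch)]
3. ~(a -> b) | (~c | b), v   [<>-rule on 2: fresh world v, uRv]
4. ~c | b, v   [|-rule on 3 (branches; this branch)]
5. b, v   [|-rule on 4 (branches; this branch)]
Accessibility: uRu, uRv, vRu, vRv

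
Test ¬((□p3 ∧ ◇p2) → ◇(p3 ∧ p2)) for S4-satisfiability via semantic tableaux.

Unsatisfiable (every branch closes)

1. ¬((□p3 ∧ ◇p2) → ◇(p3 ∧ p2)), 0
2. □p3 ∧ ◇p2, 0   [¬→-rule on 1]
3. ¬◇(p3 ∧ p2), 0   [¬→-rule on 1]
4. □p3, 0   [∧-rule on 2]
5. ◇p2, 0   [∧-rule on 2]
6. ¬(p3 ∧ p2), 0   [¬◇-rule on 3 via 0R0]
7. p3, 0   [□-rule on 4 via 0R0]
8. ¬p2, 0   [¬∧-rule on 6 (branches; this branch)]
9. p2, 1   [◇-rule on 5: fresh world 1, 0R1]
10. ¬(p3 ∧ p2), 1   [¬◇-rule on 3 via 0R1]
11. p3, 1   [□-rule on 4 via 0R1]
12. ¬p2, 1   [¬∧-rule on 10 (branches; this branch)]
Accessibility: 0R0, 0R1, 1R1
Branch closes: p2 and ¬p2 both at 1.
(One branch shown.) All branches close.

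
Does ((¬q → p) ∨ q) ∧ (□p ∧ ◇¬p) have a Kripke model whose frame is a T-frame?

1. ((¬q → p) ∨ q) ∧ (□p ∧ ◇¬p), u
2. (¬q → p) ∨ q, u
3. □p ∧ ◇¬p, u
4. □p, u
5. ◇¬p, u
6. p, u
7. ¬q → p, u
8. ¬p, v
9. p, v
Accessibility: uRu, uRv, vRv
Branch closes: p and ¬p both at v.
Every branch closes; the branch above is one of them.

No, unsatisfiable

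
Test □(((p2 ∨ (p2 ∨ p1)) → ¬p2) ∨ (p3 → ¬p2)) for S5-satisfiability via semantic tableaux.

1. □(((p2 ∨ (p2 ∨ p1)) → ¬p2) ∨ (p3 → ¬p2)), 0
2. ((p2 ∨ (p2 ∨ p1)) → ¬p2) ∨ (p3 → ¬p2), 0
3. p3 → ¬p2, 0
4. ¬p2, 0
Accessibility: 0R0

Satisfiable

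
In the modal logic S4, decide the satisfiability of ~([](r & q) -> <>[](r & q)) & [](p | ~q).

1. ~([](r & q) -> <>[](r & q)) & [](p | ~q), u
2. ~([](r & q) -> <>[](r & q)), u
3. [](p | ~q), u
4. [](r & q), u
5. ~<>[](r & q), u
6. p | ~q, u
7. r & q, u
8. r, u
9. q, u
10. ~[](r & q), u
11. p, u
12. ~(r & q), v
13. p | ~q, v
14. r & q, v
15. r, v
16. q, v
17. ~[](r & q), v
18. ~q, v
Accessibility: uRu, uRv, vRv
Branch closes: q and ~q both at v.
All branches of the tableau close; one closing branch shown above.

No, unsatisfiable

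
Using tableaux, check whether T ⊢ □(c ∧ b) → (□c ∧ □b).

Tableau for the negation ¬(□(c ∧ b) → (□c ∧ □b)):
1. ¬(□(c ∧ b) → (□c ∧ □b)), u
2. □(c ∧ b), u
3. ¬(□c ∧ □b), u
4. c ∧ b, u
5. c, u
6. b, u
7. ¬□b, u
8. ¬b, v
9. c ∧ b, v
10. c, v
11. b, v
Accessibility: uRu, uRv, vRv
Branch closes: b and ¬b both at v.
All branches of the negation close; one closing branch shown above.

Valid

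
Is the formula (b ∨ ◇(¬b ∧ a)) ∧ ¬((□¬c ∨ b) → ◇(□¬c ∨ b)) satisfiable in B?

1. (b ∨ ◇(¬b ∧ a)) ∧ ¬((□¬c ∨ b) → ◇(□¬c ∨ b)), w0
2. b ∨ ◇(¬b ∧ a), w0   [∧-rule on 1]
3. ¬((□¬c ∨ b) → ◇(□¬c ∨ b)), w0   [∧-rule on 1]
4. □¬c ∨ b, w0   [¬→-rule on 3]
5. ¬◇(□¬c ∨ b), w0   [¬→-rule on 3]
6. ¬(□¬c ∨ b), w0   [¬◇-rule on 5 via w0Rw0]
7. ¬□¬c, w0   [¬∨-rule on 6]
8. ¬b, w0   [¬∨-rule on 6]
9. ◇(¬b ∧ a), w0   [∨-rule on 2 (branches; this branch)]
10. □¬c, w0   [∨-rule on 4 (branches; this branch)]
11. ¬c, w0   [□-rule on 10 via w0Rw0]
12. c, w1   [¬□-rule on 7: fresh world w1, w0Rw1]
13. ¬(□¬c ∨ b), w1   [¬◇-rule on 5 via w0Rw1]
14. ¬□¬c, w1   [¬∨-rule on 13]
15. ¬b, w1   [¬∨-rule on 13]
16. ¬c, w1   [□-rule on 10 via w0Rw1]
Accessibility: w0Rw0, w0Rw1, w1Rw0, w1Rw1
Branch closes: c and ¬c both at w1.
All branches of the tableau close; one closing branch shown above.

Unsatisfiable (every branch closes)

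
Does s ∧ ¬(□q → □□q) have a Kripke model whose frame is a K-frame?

1. s ∧ ¬(□q → □□q), u
2. s, u   [∧-rule on 1]
3. ¬(□q → □□q), u   [∧-rule on 1]
4. □q, u   [¬→-rule on 3]
5. ¬□□q, u   [¬→-rule on 3]
6. ¬□q, v   [¬□-rule on 5: fresh world v, uRv]
7. q, v   [□-rule on 4 via uRv]
8. ¬q, w   [¬□-rule on 6: fresh world w, vRw]
Accessibility: uRv, vRw

Satisfiable (open branch found)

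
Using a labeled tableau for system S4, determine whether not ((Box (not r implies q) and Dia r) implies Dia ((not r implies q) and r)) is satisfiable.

1. not ((Box (not r implies q) and Dia r) implies Dia ((not r implies q) and r)), w0
2. Box (not r implies q) and Dia r, w0   [neg-implies-rule on 1]
3. not Dia ((not r implies q) and r), w0   [neg-implies-rule on 1]
4. Box (not r implies q), w0   [and-rule on 2]
5. Dia r, w0   [and-rule on 2]
6. not ((not r implies q) and r), w0   [neg-Dia-rule on 3 via w0Rw0]
7. not r implies q, w0   [Box-rule on 4 via w0Rw0]
8. not r, w0   [neg-and-rule on 6 (branches; this branch)]
9. q, w0   [implies-rule on 7 (branches; this branch)]
10. r, w1   [Dia-rule on 5: fresh world w1, w0Rw1]
11. not ((not r implies q) and r), w1   [neg-Dia-rule on 3 via w0Rw1]
12. not r implies q, w1   [Box-rule on 4 via w0Rw1]
13. not (not r implies q), w1   [neg-and-rule on 11 (branches; this branch)]
14. not r, w1   [neg-implies-rule on 13]
15. not q, w1   [neg-implies-rule on 13]
Accessibility: w0Rw0, w0Rw1, w1Rw1
Branch closes: r and not r both at w1.
All branches of the tableau close; one closing branch shown above.

Unsatisfiable (every branch closes)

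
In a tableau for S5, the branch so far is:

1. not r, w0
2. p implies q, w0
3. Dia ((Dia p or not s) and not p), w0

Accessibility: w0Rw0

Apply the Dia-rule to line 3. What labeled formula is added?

a fresh world w1 with w0Rw1, and (Dia p or not s) and not p at w1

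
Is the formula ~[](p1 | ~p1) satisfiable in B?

1. ~[](p1 | ~p1), w0
2. ~(p1 | ~p1), w1
3. ~p1, w1
4. p1, w1
Accessibility: w0Rw0, w0Rw1, w1Rw0, w1Rw1
Branch closes: p1 and ~p1 both at w1.
(One branch shown.) All branches close.

Unsatisfiable (every branch closes)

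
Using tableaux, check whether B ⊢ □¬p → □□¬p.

Tableau for the negation ¬(□¬p → □□¬p):
1. ¬(□¬p → □□¬p), w0
2. □¬p, w0   [¬→-rule on 1]
3. ¬□□¬p, w0   [¬→-rule on 1]
4. ¬p, w0   [□-rule on 2 via w0Rw0]
5. ¬□¬p, w1   [¬□-rule on 3: fresh world w1, w0Rw1]
6. ¬p, w1   [□-rule on 2 via w0Rw1]
7. p, w2   [¬□-rule on 5: fresh world w2, w1Rw2]
Accessibility: w0Rw0, w0Rw1, w1Rw0, w1Rw1, w1Rw2, w2Rw1, w2Rw2
The negation has an open branch (countermodel exists).

No, not valid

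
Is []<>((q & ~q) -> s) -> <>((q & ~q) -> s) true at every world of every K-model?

Not valid

Tableau for the negation ~([]<>((q & ~q) -> s) -> <>((q & ~q) -> s)):
1. ~([]<>((q & ~q) -> s) -> <>((q & ~q) -> s)), w0
2. []<>((q & ~q) -> s), w0   [~->-rule on 1]
3. ~<>((q & ~q) -> s), w0   [~->-rule on 1]
The negation has an open branch (countermodel exists).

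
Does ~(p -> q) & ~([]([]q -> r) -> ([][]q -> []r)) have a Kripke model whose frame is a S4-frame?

Unsatisfiable (every branch closes)

1. ~(p -> q) & ~([]([]q -> r) -> ([][]q -> []r)), u
2. ~(p -> q), u
3. ~([]([]q -> r) -> ([][]q -> []r)), u
4. p, u
5. ~q, u
6. []([]q -> r), u
7. ~([][]q -> []r), u
8. [][]q, u
9. ~[]r, u
10. []q -> r, u
11. []q, u
12. q, u
Accessibility: uRu
Branch closes: q and ~q both at u.
(One branch shown.) All branches close.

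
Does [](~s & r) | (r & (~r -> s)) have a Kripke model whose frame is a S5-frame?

Satisfiable

1. [](~s & r) | (r & (~r -> s)), 0
2. r & (~r -> s), 0
3. r, 0
4. ~r -> s, 0
5. s, 0
Accessibility: 0R0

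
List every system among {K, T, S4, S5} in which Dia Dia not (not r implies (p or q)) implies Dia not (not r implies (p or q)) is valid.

T-tableau for the negation not (Dia Dia not (not r implies (p or q)) implies Dia not (not r implies (p or q))):
1. not (Dia Dia not (not r implies (p or q)) implies Dia not (not r implies (p or q))), 0
2. Dia Dia not (not r implies (p or q)), 0
3. not Dia not (not r implies (p or q)), 0
4. not r implies (p or q), 0
5. p or q, 0
6. q, 0
7. Dia not (not r implies (p or q)), 1
8. not r implies (p or q), 1
9. p or q, 1
10. q, 1
11. not (not r implies (p or q)), 2
12. not r, 2
13. not (p or q), 2
14. not p, 2
15. not q, 2
Accessibility: 0R0, 0R1, 1R1, 1R2, 2R2
Complete open branch: countermodel on a T-frame, so not valid in T, nor in K (the same frame is also a K-frame).
S4-tableau for the negation not (Dia Dia not (not r implies (p or q)) implies Dia not (not r implies (p or q))):
1. not (Dia Dia not (not r implies (p or q)) implies Dia not (not r implies (p or q))), 0
2. Dia Dia not (not r implies (p or q)), 0
3. not Dia not (not r implies (p or q)), 0
4. not r implies (p or q), 0
5. p or q, 0
6. q, 0
7. Dia not (not r implies (p or q)), 1
8. not r implies (p or q), 1
9. p or q, 1
10. q, 1
11. not (not r implies (p or q)), 2
12. not r, 2
13. not (p or q), 2
14. not p, 2
15. not q, 2
16. not r implies (p or q), 2
17. p or q, 2
18. q, 2
Accessibility: 0R0, 0R1, 0R2, 1R1, 1R2, 2R2
Branch closes: q and not q both at 2.
Every branch closes (one shown): valid in S4, hence also in S5 (every theorem of S4 is a theorem of S5).

S4, S5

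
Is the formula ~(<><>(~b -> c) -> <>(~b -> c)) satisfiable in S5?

No, unsatisfiable

1. ~(<><>(~b -> c) -> <>(~b -> c)), w0
2. <><>(~b -> c), w0
3. ~<>(~b -> c), w0
4. ~(~b -> c), w0
5. ~b, w0
6. ~c, w0
7. <>(~b -> c), w1
8. ~(~b -> c), w1
9. ~b, w1
10. ~c, w1
11. ~b -> c, w2
12. ~(~b -> c), w2
13. ~b, w2
14. ~c, w2
15. c, w2
Accessibility: w0Rw0, w0Rw1, w0Rw2, w1Rw0, w1Rw1, w1Rw2, w2Rw0, w2Rw1, w2Rw2
Branch closes: c and ~c both at w2.
(One branch shown.) All branches close.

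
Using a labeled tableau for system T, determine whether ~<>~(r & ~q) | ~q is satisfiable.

1. ~<>~(r & ~q) | ~q, w0
2. ~q, w0
Accessibility: w0Rw0

Satisfiable (open branch found)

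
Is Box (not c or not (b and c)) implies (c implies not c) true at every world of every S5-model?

Invalid (countermodel exists)

Tableau for the negation not (Box (not c or not (b and c)) implies (c implies not c)):
1. not (Box (not c or not (b and c)) implies (c implies not c)), u
2. Box (not c or not (b and c)), u
3. not (c implies not c), u
4. c, u
5. not c or not (b and c), u
6. not (b and c), u
7. not b, u
Accessibility: uRu
The negation has an open branch (countermodel exists).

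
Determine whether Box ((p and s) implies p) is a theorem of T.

Tableau for the negation not Box ((p and s) implies p):
1. not Box ((p and s) implies p), u
2. not ((p and s) implies p), v
3. p and s, v
4. not p, v
5. p, v
6. s, v
Accessibility: uRu, uRv, vRv
Branch closes: p and not p both at v.
All branches of the negation close; one closing branch shown above.

Valid in T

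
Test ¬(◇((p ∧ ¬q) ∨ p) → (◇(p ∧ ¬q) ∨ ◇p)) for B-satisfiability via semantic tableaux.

No, unsatisfiable

1. ¬(◇((p ∧ ¬q) ∨ p) → (◇(p ∧ ¬q) ∨ ◇p)), u
2. ◇((p ∧ ¬q) ∨ p), u   [¬→-rule on 1]
3. ¬(◇(p ∧ ¬q) ∨ ◇p), u   [¬→-rule on 1]
4. ¬◇(p ∧ ¬q), u   [¬∨-rule on 3]
5. ¬◇p, u   [¬∨-rule on 3]
6. ¬(p ∧ ¬q), u   [¬◇-rule on 4 via uRu]
7. ¬p, u   [¬◇-rule on 5 via uRu]
8. q, u   [¬∧-rule on 6 (branches; this branch)]
9. (p ∧ ¬q) ∨ p, v   [◇-rule on 2: fresh world v, uRv]
10. ¬(p ∧ ¬q), v   [¬◇-rule on 4 via uRv]
11. ¬p, v   [¬◇-rule on 5 via uRv]
12. p ∧ ¬q, v   [∨-rule on 9 (branches; this branch)]
13. p, v   [∧-rule on 12]
14. ¬q, v   [∧-rule on 12]
Accessibility: uRu, uRv, vRu, vRv
Branch closes: p and ¬p both at v.
(One branch shown.) All branches close.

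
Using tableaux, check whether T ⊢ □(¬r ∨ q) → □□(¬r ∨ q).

Invalid (countermodel exists)

Tableau for the negation ¬(□(¬r ∨ q) → □□(¬r ∨ q)):
1. ¬(□(¬r ∨ q) → □□(¬r ∨ q)), w0
2. □(¬r ∨ q), w0   [¬→-rule on 1]
3. ¬□□(¬r ∨ q), w0   [¬→-rule on 1]
4. ¬r ∨ q, w0   [□-rule on 2 via w0Rw0]
5. q, w0   [∨-rule on 4 (branches; this branch)]
6. ¬□(¬r ∨ q), w1   [¬□-rule on 3: fresh world w1, w0Rw1]
7. ¬r ∨ q, w1   [□-rule on 2 via w0Rw1]
8. q, w1   [∨-rule on 7 (branches; this branch)]
9. ¬(¬r ∨ q), w2   [¬□-rule on 6: fresh world w2, w1Rw2]
10. r, w2   [¬∨-rule on 9]
11. ¬q, w2   [¬∨-rule on 9]
Accessibility: w0Rw0, w0Rw1, w1Rw1, w1Rw2, w2Rw2
The negation has an open branch (countermodel exists).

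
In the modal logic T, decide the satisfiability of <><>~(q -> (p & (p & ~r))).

Satisfiable (open branch found)

1. <><>~(q -> (p & (p & ~r))), 0
2. <>~(q -> (p & (p & ~r))), 1   [<>-rule on 1: fresh world 1, 0R1]
3. ~(q -> (p & (p & ~r))), 2   [<>-rule on 2: fresh world 2, 1R2]
4. q, 2   [~->-rule on 3]
5. ~(p & (p & ~r)), 2   [~->-rule on 3]
6. ~(p & ~r), 2   [~&-rule on 5 (branches; this branch)]
7. r, 2   [~&-rule on 6 (branches; this branch)]
Accessibility: 0R0, 0R1, 1R1, 1R2, 2R2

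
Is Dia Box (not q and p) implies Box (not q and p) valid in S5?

Yes, valid

Tableau for the negation not (Dia Box (not q and p) implies Box (not q and p)):
1. not (Dia Box (not q and p) implies Box (not q and p)), u
2. Dia Box (not q and p), u
3. not Box (not q and p), u
4. Box (not q and p), v
5. not q and p, u
6. not q, u
7. p, u
8. not q and p, v
9. not q, v
10. p, v
11. not (not q and p), w
12. not q and p, w
13. not q, w
14. p, w
15. not p, w
Accessibility: uRu, uRv, uRw, vRu, vRv, vRw, wRu, wRv, wRw
Branch closes: p and not p both at w.
All branches of the negation close; one closing branch shown above.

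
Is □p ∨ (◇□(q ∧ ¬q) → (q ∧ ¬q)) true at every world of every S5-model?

Valid in S5

Tableau for the negation ¬(□p ∨ (◇□(q ∧ ¬q) → (q ∧ ¬q))):
1. ¬(□p ∨ (◇□(q ∧ ¬q) → (q ∧ ¬q))), w0
2. ¬□p, w0   [¬∨-rule on 1]
3. ¬(◇□(q ∧ ¬q) → (q ∧ ¬q)), w0   [¬∨-rule on 1]
4. ◇□(q ∧ ¬q), w0   [¬→-rule on 3]
5. ¬(q ∧ ¬q), w0   [¬→-rule on 3]
6. q, w0   [¬∧-rule on 5 (branches; this branch)]
7. ¬p, w1   [¬□-rule on 2: fresh world w1, w0Rw1]
8. □(q ∧ ¬q), w2   [◇-rule on 4: fresh world w2, w0Rw2]
9. q ∧ ¬q, w0   [□-rule on 8 via w2Rw0]
10. ¬q, w0   [∧-rule on 9]
Accessibility: w0Rw0, w0Rw1, w0Rw2, w1Rw0, w1Rw1, w1Rw2, w2Rw0, w2Rw1, w2Rw2
Branch closes: q and ¬q both at w0.
All branches of the negation close; one closing branch shown above.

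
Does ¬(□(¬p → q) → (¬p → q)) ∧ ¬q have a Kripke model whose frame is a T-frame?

No, unsatisfiable

1. ¬(□(¬p → q) → (¬p → q)) ∧ ¬q, u
2. ¬(□(¬p → q) → (¬p → q)), u
3. ¬q, u
4. □(¬p → q), u
5. ¬(¬p → q), u
6. ¬p, u
7. ¬p → q, u
8. q, u
Accessibility: uRu
Branch closes: q and ¬q both at u.
Every branch closes; the branch above is one of them.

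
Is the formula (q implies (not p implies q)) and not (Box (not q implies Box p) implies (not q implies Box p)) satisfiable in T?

Unsatisfiable

1. (q implies (not p implies q)) and not (Box (not q implies Box p) implies (not q implies Box p)), u
2. q implies (not p implies q), u   [and-rule on 1]
3. not (Box (not q implies Box p) implies (not q implies Box p)), u   [and-rule on 1]
4. Box (not q implies Box p), u   [neg-implies-rule on 3]
5. not (not q implies Box p), u   [neg-implies-rule on 3]
6. not q, u   [neg-implies-rule on 5]
7. not Box p, u   [neg-implies-rule on 5]
8. not q implies Box p, u   [Box-rule on 4 via uRu]
9. not p implies q, u   [implies-rule on 2 (branches; this branch)]
10. Box p, u   [implies-rule on 8 (branches; this branch)]
11. p, u   [Box-rule on 10 via uRu]
12. not p, v   [neg-Box-rule on 7: fresh world v, uRv]
13. not q implies Box p, v   [Box-rule on 4 via uRv]
14. p, v   [Box-rule on 10 via uRv]
Accessibility: uRu, uRv, vRv
Branch closes: p and not p both at v.
(One branch shown.) All branches close.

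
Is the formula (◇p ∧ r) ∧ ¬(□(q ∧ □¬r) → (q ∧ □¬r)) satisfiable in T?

1. (◇p ∧ r) ∧ ¬(□(q ∧ □¬r) → (q ∧ □¬r)), 0
2. ◇p ∧ r, 0   [∧-rule on 1]
3. ¬(□(q ∧ □¬r) → (q ∧ □¬r)), 0   [∧-rule on 1]
4. ◇p, 0   [∧-rule on 2]
5. r, 0   [∧-rule on 2]
6. □(q ∧ □¬r), 0   [¬→-rule on 3]
7. ¬(q ∧ □¬r), 0   [¬→-rule on 3]
8. q ∧ □¬r, 0   [□-rule on 6 via 0R0]
9. q, 0   [∧-rule on 8]
10. □¬r, 0   [∧-rule on 8]
11. ¬r, 0   [□-rule on 10 via 0R0]
Accessibility: 0R0
Branch closes: r and ¬r both at 0.
Every branch closes; the branch above is one of them.

Unsatisfiable (every branch closes)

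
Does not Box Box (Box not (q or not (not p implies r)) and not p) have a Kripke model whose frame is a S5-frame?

1. not Box Box (Box not (q or not (not p implies r)) and not p), w0
2. not Box (Box not (q or not (not p implies r)) and not p), w1
3. not (Box not (q or not (not p implies r)) and not p), w2
4. p, w2
Accessibility: w0Rw0, w0Rw1, w0Rw2, w1Rw0, w1Rw1, w1Rw2, w2Rw0, w2Rw1, w2Rw2

Satisfiable (open branch found)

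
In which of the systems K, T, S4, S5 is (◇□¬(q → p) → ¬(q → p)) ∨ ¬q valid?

S4-tableau for the negation ¬((◇□¬(q → p) → ¬(q → p)) ∨ ¬q):
1. ¬((◇□¬(q → p) → ¬(q → p)) ∨ ¬q), 0
2. ¬(◇□¬(q → p) → ¬(q → p)), 0
3. q, 0
4. ◇□¬(q → p), 0
5. q → p, 0
6. p, 0
7. □¬(q → p), 1
8. ¬(q → p), 1
9. q, 1
10. ¬p, 1
Accessibility: 0R0, 0R1, 1R1
Complete open branch: countermodel on an S4-frame, so not valid in S4, nor in K, T (the same frame is also a K-frame and a T-frame).
S5-tableau for the negation ¬((◇□¬(q → p) → ¬(q → p)) ∨ ¬q):
1. ¬((◇□¬(q → p) → ¬(q → p)) ∨ ¬q), 0
2. ¬(◇□¬(q → p) → ¬(q → p)), 0
3. q, 0
4. ◇□¬(q → p), 0
5. q → p, 0
6. p, 0
7. □¬(q → p), 1
8. ¬(q → p), 0
9. ¬p, 0
Accessibility: 0R0, 0R1, 1R0, 1R1
Branch closes: p and ¬p both at 0.
Every branch closes (one shown): valid in S5.

S5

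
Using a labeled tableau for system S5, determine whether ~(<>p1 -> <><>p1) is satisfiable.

1. ~(<>p1 -> <><>p1), u
2. <>p1, u
3. ~<><>p1, u
4. ~<>p1, u
5. ~p1, u
6. p1, v
7. ~<>p1, v
8. ~p1, v
Accessibility: uRu, uRv, vRu, vRv
Branch closes: p1 and ~p1 both at v.
All branches of the tableau close; one closing branch shown above.

Unsatisfiable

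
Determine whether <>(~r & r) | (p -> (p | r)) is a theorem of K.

Tableau for the negation ~(<>(~r & r) | (p -> (p | r))):
1. ~(<>(~r & r) | (p -> (p | r))), w0
2. ~<>(~r & r), w0
3. ~(p -> (p | r)), w0
4. p, w0
5. ~(p | r), w0
6. ~p, w0
7. ~r, w0
Branch closes: p and ~p both at w0.
All branches of the negation close; one closing branch shown above.

Valid in K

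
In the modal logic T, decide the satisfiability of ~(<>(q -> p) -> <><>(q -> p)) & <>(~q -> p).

Unsatisfiable

1. ~(<>(q -> p) -> <><>(q -> p)) & <>(~q -> p), u
2. ~(<>(q -> p) -> <><>(q -> p)), u   [&-rule on 1]
3. <>(~q -> p), u   [&-rule on 1]
4. <>(q -> p), u   [~->-rule on 2]
5. ~<><>(q -> p), u   [~->-rule on 2]
6. ~<>(q -> p), u   [~<>-rule on 5 via uRu]
7. ~(q -> p), u   [~<>-rule on 6 via uRu]
8. q, u   [~->-rule on 7]
9. ~p, u   [~->-rule on 7]
10. ~q -> p, v   [<>-rule on 3: fresh world v, uRv]
11. ~<>(q -> p), v   [~<>-rule on 5 via uRv]
12. ~(q -> p), v   [~<>-rule on 6 via uRv]
13. q, v   [~->-rule on 12]
14. ~p, v   [~->-rule on 12]
15. q -> p, w   [<>-rule on 4: fresh world w, uRw]
16. ~<>(q -> p), w   [~<>-rule on 5 via uRw]
17. ~(q -> p), w   [~<>-rule on 6 via uRw]
18. q, w   [~->-rule on 17]
19. ~p, w   [~->-rule on 17]
20. p, w   [->-rule on 15 (branches; this branch)]
Accessibility: uRu, uRv, uRw, vRv, wRw
Branch closes: p and ~p both at w.
All branches of the tableau close; one closing branch shown above.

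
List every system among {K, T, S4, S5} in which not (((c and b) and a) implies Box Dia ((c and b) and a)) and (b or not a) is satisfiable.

K, T, S4

S5-tableau for the formula:
1. not (((c and b) and a) implies Box Dia ((c and b) and a)) and (b or not a), u
2. not (((c and b) and a) implies Box Dia ((c and b) and a)), u
3. b or not a, u
4. (c and b) and a, u
5. not Box Dia ((c and b) and a), u
6. c and b, u
7. a, u
8. c, u
9. b, u
10. not Dia ((c and b) and a), v
11. not ((c and b) and a), u
12. not ((c and b) and a), v
13. not (c and b), u
14. not a, v
15. not b, u
Accessibility: uRu, uRv, vRu, vRv
Branch closes: b and not b both at u.
Every branch closes (one shown): unsatisfiable in S5.
S4-tableau for the formula:
1. not (((c and b) and a) implies Box Dia ((c and b) and a)) and (b or not a), u
2. not (((c and b) and a) implies Box Dia ((c and b) and a)), u
3. b or not a, u
4. (c and b) and a, u
5. not Box Dia ((c and b) and a), u
6. c and b, u
7. a, u
8. c, u
9. b, u
10. not Dia ((c and b) and a), v
11. not ((c and b) and a), v
12. not a, v
Accessibility: uRu, uRv, vRv
Complete open branch: satisfiable in S4, hence also in K, T (this S4-model is also a K-model and a T-model).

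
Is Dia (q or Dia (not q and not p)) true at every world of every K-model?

Tableau for the negation not Dia (q or Dia (not q and not p)):
1. not Dia (q or Dia (not q and not p)), w0
The negation has an open branch (countermodel exists).

Not valid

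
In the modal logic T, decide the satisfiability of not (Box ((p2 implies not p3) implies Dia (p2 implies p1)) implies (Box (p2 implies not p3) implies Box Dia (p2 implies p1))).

1. not (Box ((p2 implies not p3) implies Dia (p2 implies p1)) implies (Box (p2 implies not p3) implies Box Dia (p2 implies p1))), u
2. Box ((p2 implies not p3) implies Dia (p2 implies p1)), u
3. not (Box (p2 implies not p3) implies Box Dia (p2 implies p1)), u
4. Box (p2 implies not p3), u
5. not Box Dia (p2 implies p1), u
6. (p2 implies not p3) implies Dia (p2 implies p1), u
7. p2 implies not p3, u
8. Dia (p2 implies p1), u
9. not p3, u
10. not Dia (p2 implies p1), v
11. (p2 implies not p3) implies Dia (p2 implies p1), v
12. p2 implies not p3, v
13. not (p2 implies p1), v
14. p2, v
15. not p1, v
16. Dia (p2 implies p1), v
17. not p3, v
18. p2 implies p1, w
19. (p2 implies not p3) implies Dia (p2 implies p1), w
20. p2 implies not p3, w
21. p1, w
22. Dia (p2 implies p1), w
23. not p3, w
24. p2 implies p1, x
25. not (p2 implies p1), x
26. p2, x
27. not p1, x
28. p1, x
Accessibility: uRu, uRv, uRw, vRv, vRx, wRw, xRx
Branch closes: p1 and not p1 both at x.
Every branch closes; the branch above is one of them.

Unsatisfiable (every branch closes)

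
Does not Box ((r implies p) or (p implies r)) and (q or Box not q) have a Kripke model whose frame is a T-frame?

1. not Box ((r implies p) or (p implies r)) and (q or Box not q), u
2. not Box ((r implies p) or (p implies r)), u
3. q or Box not q, u
4. Box not q, u
5. not q, u
6. not ((r implies p) or (p implies r)), v
7. not (r implies p), v
8. not (p implies r), v
9. r, v
10. not p, v
11. p, v
12. not r, v
Accessibility: uRu, uRv, vRv
Branch closes: p and not p both at v.
All branches of the tableau close; one closing branch shown above.

Unsatisfiable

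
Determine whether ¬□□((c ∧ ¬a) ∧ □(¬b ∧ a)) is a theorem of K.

Tableau for the negation □□((c ∧ ¬a) ∧ □(¬b ∧ a)):
1. □□((c ∧ ¬a) ∧ □(¬b ∧ a)), u
The negation has an open branch (countermodel exists).

Invalid (countermodel exists)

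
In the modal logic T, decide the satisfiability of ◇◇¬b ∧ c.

1. ◇◇¬b ∧ c, u
2. ◇◇¬b, u   [∧-rule on 1]
3. c, u   [∧-rule on 1]
4. ◇¬b, v   [◇-rule on 2: fresh world v, uRv]
5. ¬b, w   [◇-rule on 4: fresh world w, vRw]
Accessibility: uRu, uRv, vRv, vRw, wRw

Satisfiable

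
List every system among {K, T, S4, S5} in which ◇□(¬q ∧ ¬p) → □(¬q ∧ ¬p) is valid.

S5-tableau for the negation ¬(◇□(¬q ∧ ¬p) → □(¬q ∧ ¬p)):
1. ¬(◇□(¬q ∧ ¬p) → □(¬q ∧ ¬p)), 0
2. ◇□(¬q ∧ ¬p), 0
3. ¬□(¬q ∧ ¬p), 0
4. □(¬q ∧ ¬p), 1
5. ¬q ∧ ¬p, 0
6. ¬q, 0
7. ¬p, 0
8. ¬q ∧ ¬p, 1
9. ¬q, 1
10. ¬p, 1
11. ¬(¬q ∧ ¬p), 2
12. ¬q ∧ ¬p, 2
13. ¬q, 2
14. ¬p, 2
15. p, 2
Accessibility: 0R0, 0R1, 0R2, 1R0, 1R1, 1R2, 2R0, 2R1, 2R2
Branch closes: p and ¬p both at 2.
Every branch closes (one shown): valid in S5.
S4-tableau for the negation ¬(◇□(¬q ∧ ¬p) → □(¬q ∧ ¬p)):
1. ¬(◇□(¬q ∧ ¬p) → □(¬q ∧ ¬p)), 0
2. ◇□(¬q ∧ ¬p), 0
3. ¬□(¬q ∧ ¬p), 0
4. □(¬q ∧ ¬p), 1
5. ¬q ∧ ¬p, 1
6. ¬q, 1
7. ¬p, 1
8. ¬(¬q ∧ ¬p), 2
9. p, 2
Accessibility: 0R0, 0R1, 0R2, 1R1, 2R2
Complete open branch: countermodel on an S4-frame, so not valid in S4, nor in K, T (the same frame is also a K-frame and a T-frame).

S5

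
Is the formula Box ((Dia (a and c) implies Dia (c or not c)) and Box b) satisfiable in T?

Satisfiable (open branch found)

1. Box ((Dia (a and c) implies Dia (c or not c)) and Box b), w0
2. (Dia (a and c) implies Dia (c or not c)) and Box b, w0
3. Dia (a and c) implies Dia (c or not c), w0
4. Box b, w0
5. b, w0
6. Dia (c or not c), w0
7. c or not c, w1
8. (Dia (a and c) implies Dia (c or not c)) and Box b, w1
9. Dia (a and c) implies Dia (c or not c), w1
10. Box b, w1
11. b, w1
12. not c, w1
13. Dia (c or not c), w1
14. c or not c, w2
15. b, w2
16. not c, w2
Accessibility: w0Rw0, w0Rw1, w1Rw1, w1Rw2, w2Rw2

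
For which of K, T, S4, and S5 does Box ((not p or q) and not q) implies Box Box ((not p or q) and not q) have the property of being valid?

S4-tableau for the negation not (Box ((not p or q) and not q) implies Box Box ((not p or q) and not q)):
1. not (Box ((not p or q) and not q) implies Box Box ((not p or q) and not q)), 0
2. Box ((not p or q) and not q), 0   [neg-implies-rule on 1]
3. not Box Box ((not p or q) and not q), 0   [neg-implies-rule on 1]
4. (not p or q) and not q, 0   [Box-rule on 2 via 0R0]
5. not p or q, 0   [and-rule on 4]
6. not q, 0   [and-rule on 4]
7. not p, 0   [or-rule on 5 (branches; this branch)]
8. not Box ((not p or q) and not q), 1   [neg-Box-rule on 3: fresh world 1, 0R1]
9. (not p or q) and not q, 1   [Box-rule on 2 via 0R1]
10. not p or q, 1   [and-rule on 9]
11. not q, 1   [and-rule on 9]
12. not p, 1   [or-rule on 10 (branches; this branch)]
13. not ((not p or q) and not q), 2   [neg-Box-rule on 8: fresh world 2, 1R2]
14. (not p or q) and not q, 2   [Box-rule on 2 via 0R2]
15. not p or q, 2   [and-rule on 14]
16. not q, 2   [and-rule on 14]
17. not (not p or q), 2   [neg-and-rule on 13 (branches; this branch)]
18. p, 2   [neg-or-rule on 17]
19. q, 2   [or-rule on 15 (branches; this branch)]
Accessibility: 0R0, 0R1, 0R2, 1R1, 1R2, 2R2
Branch closes: q and not q both at 2.
Every branch closes (one shown): valid in S4, hence also in S5 (every theorem of S4 is a theorem of S5).
T-tableau for the negation not (Box ((not p or q) and not q) implies Box Box ((not p or q) and not q)):
1. not (Box ((not p or q) and not q) implies Box Box ((not p or q) and not q)), 0
2. Box ((not p or q) and not q), 0   [neg-implies-rule on 1]
3. not Box Box ((not p or q) and not q), 0   [neg-implies-rule on 1]
4. (not p or q) and not q, 0   [Box-rule on 2 via 0R0]
5. not p or q, 0   [and-rule on 4]
6. not q, 0   [and-rule on 4]
7. not p, 0   [or-rule on 5 (branches; this branch)]
8. not Box ((not p or q) and not q), 1   [neg-Box-rule on 3: fresh world 1, 0R1]
9. (not p or q) and not q, 1   [Box-rule on 2 via 0R1]
10. not p or q, 1   [and-rule on 9]
11. not q, 1   [and-rule on 9]
12. not p, 1   [or-rule on 10 (branches; this branch)]
13. not ((not p or q) and not q), 2   [neg-Box-rule on 8: fresh world 2, 1R2]
14. q, 2   [neg-and-rule on 13 (branches; this branch)]
Accessibility: 0R0, 0R1, 1R1, 1R2, 2R2
Complete open branch: countermodel on a T-frame, so not valid in T, nor in K (the same frame is also a K-frame).

S4, S5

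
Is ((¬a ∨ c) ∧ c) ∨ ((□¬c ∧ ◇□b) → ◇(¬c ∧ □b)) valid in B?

Valid

Tableau for the negation ¬(((¬a ∨ c) ∧ c) ∨ ((□¬c ∧ ◇□b) → ◇(¬c ∧ □b))):
1. ¬(((¬a ∨ c) ∧ c) ∨ ((□¬c ∧ ◇□b) → ◇(¬c ∧ □b))), w0
2. ¬((¬a ∨ c) ∧ c), w0
3. ¬((□¬c ∧ ◇□b) → ◇(¬c ∧ □b)), w0
4. □¬c ∧ ◇□b, w0
5. ¬◇(¬c ∧ □b), w0
6. □¬c, w0
7. ◇□b, w0
8. ¬(¬c ∧ □b), w0
9. ¬c, w0
10. ¬(¬a ∨ c), w0
11. a, w0
12. ¬□b, w0
13. □b, w1
14. ¬(¬c ∧ □b), w1
15. ¬c, w1
16. b, w0
17. b, w1
18. ¬□b, w1
19. ¬b, w2
20. ¬(¬c ∧ □b), w2
21. ¬c, w2
22. ¬□b, w2
23. ¬b, w3
24. b, w3
Accessibility: w0Rw0, w0Rw1, w0Rw2, w1Rw0, w1Rw1, w1Rw3, w2Rw0, w2Rw2, w3Rw1, w3Rw3
Branch closes: b and ¬b both at w3.
Every branch of the negation's tableau closes; the branch above is one of them.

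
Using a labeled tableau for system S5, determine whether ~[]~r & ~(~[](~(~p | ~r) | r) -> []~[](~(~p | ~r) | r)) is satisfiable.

No, unsatisfiable

1. ~[]~r & ~(~[](~(~p | ~r) | r) -> []~[](~(~p | ~r) | r)), 0
2. ~[]~r, 0
3. ~(~[](~(~p | ~r) | r) -> []~[](~(~p | ~r) | r)), 0
4. ~[](~(~p | ~r) | r), 0
5. ~[]~[](~(~p | ~r) | r), 0
6. r, 1
7. ~(~(~p | ~r) | r), 2
8. ~p | ~r, 2
9. ~r, 2
10. [](~(~p | ~r) | r), 3
11. ~(~p | ~r) | r, 0
12. ~(~p | ~r) | r, 1
13. ~(~p | ~r) | r, 2
14. ~(~p | ~r) | r, 3
15. ~(~p | ~r), 0
16. p, 0
17. r, 0
18. ~(~p | ~r), 1
19. p, 1
20. ~(~p | ~r), 2
21. p, 2
22. r, 2
Accessibility: 0R0, 0R1, 0R2, 0R3, 1R0, 1R1, 1R2, 1R3, 2R0, 2R1, 2R2, 2R3, 3R0, 3R1, 3R2, 3R3
Branch closes: r and ~r both at 2.
(One branch shown.) All branches close.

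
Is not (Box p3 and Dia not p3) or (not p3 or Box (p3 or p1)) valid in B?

Valid in B

Tableau for the negation not (not (Box p3 and Dia not p3) or (not p3 or Box (p3 or p1))):
1. not (not (Box p3 and Dia not p3) or (not p3 or Box (p3 or p1))), w0
2. Box p3 and Dia not p3, w0
3. not (not p3 or Box (p3 or p1)), w0
4. Box p3, w0
5. Dia not p3, w0
6. p3, w0
7. not Box (p3 or p1), w0
8. not p3, w1
9. p3, w1
Accessibility: w0Rw0, w0Rw1, w1Rw0, w1Rw1
Branch closes: p3 and not p3 both at w1.
Every branch of the negation's tableau closes; the branch above is one of them.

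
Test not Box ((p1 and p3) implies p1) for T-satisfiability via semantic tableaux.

Unsatisfiable

1. not Box ((p1 and p3) implies p1), u
2. not ((p1 and p3) implies p1), v   [neg-Box-rule on 1: fresh world v, uRv]
3. p1 and p3, v   [neg-implies-rule on 2]
4. not p1, v   [neg-implies-rule on 2]
5. p1, v   [and-rule on 3]
6. p3, v   [and-rule on 3]
Accessibility: uRu, uRv, vRv
Branch closes: p1 and not p1 both at v.
All branches of the tableau close; one closing branch shown above.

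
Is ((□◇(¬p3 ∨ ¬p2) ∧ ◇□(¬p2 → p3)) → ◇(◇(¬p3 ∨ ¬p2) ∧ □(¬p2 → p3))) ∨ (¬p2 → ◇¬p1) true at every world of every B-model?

Yes, valid

Tableau for the negation ¬(((□◇(¬p3 ∨ ¬p2) ∧ ◇□(¬p2 → p3)) → ◇(◇(¬p3 ∨ ¬p2) ∧ □(¬p2 → p3))) ∨ (¬p2 → ◇¬p1)):
1. ¬(((□◇(¬p3 ∨ ¬p2) ∧ ◇□(¬p2 → p3)) → ◇(◇(¬p3 ∨ ¬p2) ∧ □(¬p2 → p3))) ∨ (¬p2 → ◇¬p1)), 0
2. ¬((□◇(¬p3 ∨ ¬p2) ∧ ◇□(¬p2 → p3)) → ◇(◇(¬p3 ∨ ¬p2) ∧ □(¬p2 → p3))), 0
3. ¬(¬p2 → ◇¬p1), 0
4. □◇(¬p3 ∨ ¬p2) ∧ ◇□(¬p2 → p3), 0
5. ¬◇(◇(¬p3 ∨ ¬p2) ∧ □(¬p2 → p3)), 0
6. ¬p2, 0
7. ¬◇¬p1, 0
8. □◇(¬p3 ∨ ¬p2), 0
9. ◇□(¬p2 → p3), 0
10. ¬(◇(¬p3 ∨ ¬p2) ∧ □(¬p2 → p3)), 0
11. p1, 0
12. ◇(¬p3 ∨ ¬p2), 0
13. ¬□(¬p2 → p3), 0
14. □(¬p2 → p3), 1
15. ¬(◇(¬p3 ∨ ¬p2) ∧ □(¬p2 → p3)), 1
16. p1, 1
17. ◇(¬p3 ∨ ¬p2), 1
18. ¬p2 → p3, 0
19. ¬p2 → p3, 1
20. ¬□(¬p2 → p3), 1
21. p3, 0
22. p3, 1
23. ¬p3 ∨ ¬p2, 2
24. ¬(◇(¬p3 ∨ ¬p2) ∧ □(¬p2 → p3)), 2
25. p1, 2
26. ◇(¬p3 ∨ ¬p2), 2
27. ¬p2, 2
28. ¬□(¬p2 → p3), 2
29. ¬(¬p2 → p3), 3
30. ¬p2, 3
31. ¬p3, 3
32. ¬(◇(¬p3 ∨ ¬p2) ∧ □(¬p2 → p3)), 3
33. p1, 3
34. ◇(¬p3 ∨ ¬p2), 3
35. ¬□(¬p2 → p3), 3
36. ¬p3 ∨ ¬p2, 4
37. ¬p2 → p3, 4
38. ¬p2, 4
39. p3, 4
40. ¬(¬p2 → p3), 5
41. ¬p2, 5
42. ¬p3, 5
43. ¬p2 → p3, 5
44. p3, 5
Accessibility: 0R0, 0R1, 0R2, 0R3, 1R0, 1R1, 1R4, 1R5, 2R0, 2R2, 3R0, 3R3, 4R1, 4R4, 5R1, 5R5
Branch closes: p3 and ¬p3 both at 5.
All branches of the negation close; one closing branch shown above.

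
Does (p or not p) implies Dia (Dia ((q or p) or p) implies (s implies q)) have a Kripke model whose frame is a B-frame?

Yes, satisfiable

1. (p or not p) implies Dia (Dia ((q or p) or p) implies (s implies q)), 0
2. Dia (Dia ((q or p) or p) implies (s implies q)), 0   [implies-rule on 1 (branches; this branch)]
3. Dia ((q or p) or p) implies (s implies q), 1   [Dia-rule on 2: fresh world 1, 0R1]
4. s implies q, 1   [implies-rule on 3 (branches; this branch)]
5. q, 1   [implies-rule on 4 (branches; this branch)]
Accessibility: 0R0, 0R1, 1R0, 1R1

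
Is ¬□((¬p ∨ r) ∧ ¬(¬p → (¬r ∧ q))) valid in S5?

Tableau for the negation □((¬p ∨ r) ∧ ¬(¬p → (¬r ∧ q))):
1. □((¬p ∨ r) ∧ ¬(¬p → (¬r ∧ q))), 0
2. (¬p ∨ r) ∧ ¬(¬p → (¬r ∧ q)), 0
3. ¬p ∨ r, 0
4. ¬(¬p → (¬r ∧ q)), 0
5. ¬p, 0
6. ¬(¬r ∧ q), 0
7. r, 0
8. ¬q, 0
Accessibility: 0R0
The negation has an open branch (countermodel exists).

Invalid (countermodel exists)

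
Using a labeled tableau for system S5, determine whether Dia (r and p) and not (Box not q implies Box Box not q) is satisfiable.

Unsatisfiable

1. Dia (r and p) and not (Box not q implies Box Box not q), w0
2. Dia (r and p), w0   [and-rule on 1]
3. not (Box not q implies Box Box not q), w0   [and-rule on 1]
4. Box not q, w0   [neg-implies-rule on 3]
5. not Box Box not q, w0   [neg-implies-rule on 3]
6. not q, w0   [Box-rule on 4 via w0Rw0]
7. r and p, w1   [Dia-rule on 2: fresh world w1, w0Rw1]
8. r, w1   [and-rule on 7]
9. p, w1   [and-rule on 7]
10. not q, w1   [Box-rule on 4 via w0Rw1]
11. not Box not q, w2   [neg-Box-rule on 5: fresh world w2, w0Rw2]
12. not q, w2   [Box-rule on 4 via w0Rw2]
13. q, w3   [neg-Box-rule on 11: fresh world w3, w2Rw3]
14. not q, w3   [Box-rule on 4 via w0Rw3]
Accessibility: w0Rw0, w0Rw1, w0Rw2, w0Rw3, w1Rw0, w1Rw1, w1Rw2, w1Rw3, w2Rw0, w2Rw1, w2Rw2, w2Rw3, w3Rw0, w3Rw1, w3Rw2, w3Rw3
Branch closes: q and not q both at w3.
All branches of the tableau close; one closing branch shown above.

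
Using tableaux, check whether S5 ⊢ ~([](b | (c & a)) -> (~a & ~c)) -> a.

Tableau for the negation ~(~([](b | (c & a)) -> (~a & ~c)) -> a):
1. ~(~([](b | (c & a)) -> (~a & ~c)) -> a), w0
2. ~([](b | (c & a)) -> (~a & ~c)), w0
3. ~a, w0
4. [](b | (c & a)), w0
5. ~(~a & ~c), w0
6. b | (c & a), w0
7. c, w0
8. b, w0
Accessibility: w0Rw0
The negation has an open branch (countermodel exists).

Not valid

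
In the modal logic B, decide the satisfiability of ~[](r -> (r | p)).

Unsatisfiable (every branch closes)

1. ~[](r -> (r | p)), u
2. ~(r -> (r | p)), v
3. r, v
4. ~(r | p), v
5. ~r, v
6. ~p, v
Accessibility: uRu, uRv, vRu, vRv
Branch closes: r and ~r both at v.
All branches of the tableau close; one closing branch shown above.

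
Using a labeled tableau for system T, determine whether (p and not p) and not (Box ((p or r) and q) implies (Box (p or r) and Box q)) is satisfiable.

Unsatisfiable

1. (p and not p) and not (Box ((p or r) and q) implies (Box (p or r) and Box q)), 0
2. p and not p, 0   [and-rule on 1]
3. not (Box ((p or r) and q) implies (Box (p or r) and Box q)), 0   [and-rule on 1]
4. p, 0   [and-rule on 2]
5. not p, 0   [and-rule on 2]
Accessibility: 0R0
Branch closes: p and not p both at 0.
Every branch closes; the branch above is one of them.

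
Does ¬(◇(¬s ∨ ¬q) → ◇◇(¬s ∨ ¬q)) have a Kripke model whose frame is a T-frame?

Unsatisfiable (every branch closes)

1. ¬(◇(¬s ∨ ¬q) → ◇◇(¬s ∨ ¬q)), w0
2. ◇(¬s ∨ ¬q), w0
3. ¬◇◇(¬s ∨ ¬q), w0
4. ¬◇(¬s ∨ ¬q), w0
5. ¬(¬s ∨ ¬q), w0
6. s, w0
7. q, w0
8. ¬s ∨ ¬q, w1
9. ¬◇(¬s ∨ ¬q), w1
10. ¬(¬s ∨ ¬q), w1
11. s, w1
12. q, w1
13. ¬q, w1
Accessibility: w0Rw0, w0Rw1, w1Rw1
Branch closes: q and ¬q both at w1.
Every branch closes; the branch above is one of them.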